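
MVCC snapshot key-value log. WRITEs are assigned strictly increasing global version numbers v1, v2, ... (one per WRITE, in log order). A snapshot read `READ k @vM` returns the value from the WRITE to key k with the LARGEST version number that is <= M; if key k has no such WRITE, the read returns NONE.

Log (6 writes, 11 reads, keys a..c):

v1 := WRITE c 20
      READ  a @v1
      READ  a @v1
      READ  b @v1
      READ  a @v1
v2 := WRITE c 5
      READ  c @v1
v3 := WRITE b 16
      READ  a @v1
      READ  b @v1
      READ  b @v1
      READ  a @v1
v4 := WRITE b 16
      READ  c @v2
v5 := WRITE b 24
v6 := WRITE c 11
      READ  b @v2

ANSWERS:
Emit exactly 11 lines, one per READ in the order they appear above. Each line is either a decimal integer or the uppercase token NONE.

Answer: NONE
NONE
NONE
NONE
20
NONE
NONE
NONE
NONE
5
NONE

Derivation:
v1: WRITE c=20  (c history now [(1, 20)])
READ a @v1: history=[] -> no version <= 1 -> NONE
READ a @v1: history=[] -> no version <= 1 -> NONE
READ b @v1: history=[] -> no version <= 1 -> NONE
READ a @v1: history=[] -> no version <= 1 -> NONE
v2: WRITE c=5  (c history now [(1, 20), (2, 5)])
READ c @v1: history=[(1, 20), (2, 5)] -> pick v1 -> 20
v3: WRITE b=16  (b history now [(3, 16)])
READ a @v1: history=[] -> no version <= 1 -> NONE
READ b @v1: history=[(3, 16)] -> no version <= 1 -> NONE
READ b @v1: history=[(3, 16)] -> no version <= 1 -> NONE
READ a @v1: history=[] -> no version <= 1 -> NONE
v4: WRITE b=16  (b history now [(3, 16), (4, 16)])
READ c @v2: history=[(1, 20), (2, 5)] -> pick v2 -> 5
v5: WRITE b=24  (b history now [(3, 16), (4, 16), (5, 24)])
v6: WRITE c=11  (c history now [(1, 20), (2, 5), (6, 11)])
READ b @v2: history=[(3, 16), (4, 16), (5, 24)] -> no version <= 2 -> NONE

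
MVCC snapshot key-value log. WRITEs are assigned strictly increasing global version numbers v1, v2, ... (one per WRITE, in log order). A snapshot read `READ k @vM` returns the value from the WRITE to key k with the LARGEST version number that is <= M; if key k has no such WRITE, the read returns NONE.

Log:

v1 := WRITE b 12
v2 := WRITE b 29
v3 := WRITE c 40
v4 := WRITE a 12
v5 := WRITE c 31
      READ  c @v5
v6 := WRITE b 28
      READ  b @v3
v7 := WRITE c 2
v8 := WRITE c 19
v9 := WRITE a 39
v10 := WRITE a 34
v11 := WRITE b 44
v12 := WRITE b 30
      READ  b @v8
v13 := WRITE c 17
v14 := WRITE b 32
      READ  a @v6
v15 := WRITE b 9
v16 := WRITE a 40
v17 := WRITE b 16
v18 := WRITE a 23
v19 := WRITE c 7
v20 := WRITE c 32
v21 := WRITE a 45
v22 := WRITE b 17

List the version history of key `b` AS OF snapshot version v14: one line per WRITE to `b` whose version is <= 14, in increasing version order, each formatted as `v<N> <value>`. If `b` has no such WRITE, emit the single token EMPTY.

Answer: v1 12
v2 29
v6 28
v11 44
v12 30
v14 32

Derivation:
Scan writes for key=b with version <= 14:
  v1 WRITE b 12 -> keep
  v2 WRITE b 29 -> keep
  v3 WRITE c 40 -> skip
  v4 WRITE a 12 -> skip
  v5 WRITE c 31 -> skip
  v6 WRITE b 28 -> keep
  v7 WRITE c 2 -> skip
  v8 WRITE c 19 -> skip
  v9 WRITE a 39 -> skip
  v10 WRITE a 34 -> skip
  v11 WRITE b 44 -> keep
  v12 WRITE b 30 -> keep
  v13 WRITE c 17 -> skip
  v14 WRITE b 32 -> keep
  v15 WRITE b 9 -> drop (> snap)
  v16 WRITE a 40 -> skip
  v17 WRITE b 16 -> drop (> snap)
  v18 WRITE a 23 -> skip
  v19 WRITE c 7 -> skip
  v20 WRITE c 32 -> skip
  v21 WRITE a 45 -> skip
  v22 WRITE b 17 -> drop (> snap)
Collected: [(1, 12), (2, 29), (6, 28), (11, 44), (12, 30), (14, 32)]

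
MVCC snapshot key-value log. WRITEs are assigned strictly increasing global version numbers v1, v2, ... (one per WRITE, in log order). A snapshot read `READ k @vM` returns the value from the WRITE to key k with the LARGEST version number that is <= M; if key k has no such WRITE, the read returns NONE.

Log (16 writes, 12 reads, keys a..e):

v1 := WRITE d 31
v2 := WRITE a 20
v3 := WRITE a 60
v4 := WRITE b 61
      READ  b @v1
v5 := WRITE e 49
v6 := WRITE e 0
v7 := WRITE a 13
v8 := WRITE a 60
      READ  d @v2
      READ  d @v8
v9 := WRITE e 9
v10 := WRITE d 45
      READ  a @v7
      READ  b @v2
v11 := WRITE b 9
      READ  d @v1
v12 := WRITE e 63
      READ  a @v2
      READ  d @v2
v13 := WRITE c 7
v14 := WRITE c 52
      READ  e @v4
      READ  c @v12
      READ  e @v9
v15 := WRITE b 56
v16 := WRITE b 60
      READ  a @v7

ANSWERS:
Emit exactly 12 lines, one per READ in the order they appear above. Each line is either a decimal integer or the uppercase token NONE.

v1: WRITE d=31  (d history now [(1, 31)])
v2: WRITE a=20  (a history now [(2, 20)])
v3: WRITE a=60  (a history now [(2, 20), (3, 60)])
v4: WRITE b=61  (b history now [(4, 61)])
READ b @v1: history=[(4, 61)] -> no version <= 1 -> NONE
v5: WRITE e=49  (e history now [(5, 49)])
v6: WRITE e=0  (e history now [(5, 49), (6, 0)])
v7: WRITE a=13  (a history now [(2, 20), (3, 60), (7, 13)])
v8: WRITE a=60  (a history now [(2, 20), (3, 60), (7, 13), (8, 60)])
READ d @v2: history=[(1, 31)] -> pick v1 -> 31
READ d @v8: history=[(1, 31)] -> pick v1 -> 31
v9: WRITE e=9  (e history now [(5, 49), (6, 0), (9, 9)])
v10: WRITE d=45  (d history now [(1, 31), (10, 45)])
READ a @v7: history=[(2, 20), (3, 60), (7, 13), (8, 60)] -> pick v7 -> 13
READ b @v2: history=[(4, 61)] -> no version <= 2 -> NONE
v11: WRITE b=9  (b history now [(4, 61), (11, 9)])
READ d @v1: history=[(1, 31), (10, 45)] -> pick v1 -> 31
v12: WRITE e=63  (e history now [(5, 49), (6, 0), (9, 9), (12, 63)])
READ a @v2: history=[(2, 20), (3, 60), (7, 13), (8, 60)] -> pick v2 -> 20
READ d @v2: history=[(1, 31), (10, 45)] -> pick v1 -> 31
v13: WRITE c=7  (c history now [(13, 7)])
v14: WRITE c=52  (c history now [(13, 7), (14, 52)])
READ e @v4: history=[(5, 49), (6, 0), (9, 9), (12, 63)] -> no version <= 4 -> NONE
READ c @v12: history=[(13, 7), (14, 52)] -> no version <= 12 -> NONE
READ e @v9: history=[(5, 49), (6, 0), (9, 9), (12, 63)] -> pick v9 -> 9
v15: WRITE b=56  (b history now [(4, 61), (11, 9), (15, 56)])
v16: WRITE b=60  (b history now [(4, 61), (11, 9), (15, 56), (16, 60)])
READ a @v7: history=[(2, 20), (3, 60), (7, 13), (8, 60)] -> pick v7 -> 13

Answer: NONE
31
31
13
NONE
31
20
31
NONE
NONE
9
13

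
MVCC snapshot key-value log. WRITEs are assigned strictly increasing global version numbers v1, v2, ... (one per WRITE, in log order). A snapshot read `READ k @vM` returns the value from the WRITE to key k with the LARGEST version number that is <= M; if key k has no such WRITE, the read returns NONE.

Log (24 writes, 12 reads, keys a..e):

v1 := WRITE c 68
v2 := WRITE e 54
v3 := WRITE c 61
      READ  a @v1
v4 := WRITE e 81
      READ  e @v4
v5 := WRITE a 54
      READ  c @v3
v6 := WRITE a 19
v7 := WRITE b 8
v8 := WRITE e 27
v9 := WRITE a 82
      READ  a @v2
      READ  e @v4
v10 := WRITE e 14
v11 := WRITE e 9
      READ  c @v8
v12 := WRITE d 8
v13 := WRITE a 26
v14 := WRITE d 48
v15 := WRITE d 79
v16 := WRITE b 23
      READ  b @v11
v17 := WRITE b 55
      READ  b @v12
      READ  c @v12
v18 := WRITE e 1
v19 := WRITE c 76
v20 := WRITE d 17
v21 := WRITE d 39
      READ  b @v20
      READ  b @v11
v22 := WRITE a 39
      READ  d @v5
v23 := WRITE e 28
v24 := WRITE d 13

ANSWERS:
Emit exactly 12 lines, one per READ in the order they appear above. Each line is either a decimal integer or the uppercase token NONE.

Answer: NONE
81
61
NONE
81
61
8
8
61
55
8
NONE

Derivation:
v1: WRITE c=68  (c history now [(1, 68)])
v2: WRITE e=54  (e history now [(2, 54)])
v3: WRITE c=61  (c history now [(1, 68), (3, 61)])
READ a @v1: history=[] -> no version <= 1 -> NONE
v4: WRITE e=81  (e history now [(2, 54), (4, 81)])
READ e @v4: history=[(2, 54), (4, 81)] -> pick v4 -> 81
v5: WRITE a=54  (a history now [(5, 54)])
READ c @v3: history=[(1, 68), (3, 61)] -> pick v3 -> 61
v6: WRITE a=19  (a history now [(5, 54), (6, 19)])
v7: WRITE b=8  (b history now [(7, 8)])
v8: WRITE e=27  (e history now [(2, 54), (4, 81), (8, 27)])
v9: WRITE a=82  (a history now [(5, 54), (6, 19), (9, 82)])
READ a @v2: history=[(5, 54), (6, 19), (9, 82)] -> no version <= 2 -> NONE
READ e @v4: history=[(2, 54), (4, 81), (8, 27)] -> pick v4 -> 81
v10: WRITE e=14  (e history now [(2, 54), (4, 81), (8, 27), (10, 14)])
v11: WRITE e=9  (e history now [(2, 54), (4, 81), (8, 27), (10, 14), (11, 9)])
READ c @v8: history=[(1, 68), (3, 61)] -> pick v3 -> 61
v12: WRITE d=8  (d history now [(12, 8)])
v13: WRITE a=26  (a history now [(5, 54), (6, 19), (9, 82), (13, 26)])
v14: WRITE d=48  (d history now [(12, 8), (14, 48)])
v15: WRITE d=79  (d history now [(12, 8), (14, 48), (15, 79)])
v16: WRITE b=23  (b history now [(7, 8), (16, 23)])
READ b @v11: history=[(7, 8), (16, 23)] -> pick v7 -> 8
v17: WRITE b=55  (b history now [(7, 8), (16, 23), (17, 55)])
READ b @v12: history=[(7, 8), (16, 23), (17, 55)] -> pick v7 -> 8
READ c @v12: history=[(1, 68), (3, 61)] -> pick v3 -> 61
v18: WRITE e=1  (e history now [(2, 54), (4, 81), (8, 27), (10, 14), (11, 9), (18, 1)])
v19: WRITE c=76  (c history now [(1, 68), (3, 61), (19, 76)])
v20: WRITE d=17  (d history now [(12, 8), (14, 48), (15, 79), (20, 17)])
v21: WRITE d=39  (d history now [(12, 8), (14, 48), (15, 79), (20, 17), (21, 39)])
READ b @v20: history=[(7, 8), (16, 23), (17, 55)] -> pick v17 -> 55
READ b @v11: history=[(7, 8), (16, 23), (17, 55)] -> pick v7 -> 8
v22: WRITE a=39  (a history now [(5, 54), (6, 19), (9, 82), (13, 26), (22, 39)])
READ d @v5: history=[(12, 8), (14, 48), (15, 79), (20, 17), (21, 39)] -> no version <= 5 -> NONE
v23: WRITE e=28  (e history now [(2, 54), (4, 81), (8, 27), (10, 14), (11, 9), (18, 1), (23, 28)])
v24: WRITE d=13  (d history now [(12, 8), (14, 48), (15, 79), (20, 17), (21, 39), (24, 13)])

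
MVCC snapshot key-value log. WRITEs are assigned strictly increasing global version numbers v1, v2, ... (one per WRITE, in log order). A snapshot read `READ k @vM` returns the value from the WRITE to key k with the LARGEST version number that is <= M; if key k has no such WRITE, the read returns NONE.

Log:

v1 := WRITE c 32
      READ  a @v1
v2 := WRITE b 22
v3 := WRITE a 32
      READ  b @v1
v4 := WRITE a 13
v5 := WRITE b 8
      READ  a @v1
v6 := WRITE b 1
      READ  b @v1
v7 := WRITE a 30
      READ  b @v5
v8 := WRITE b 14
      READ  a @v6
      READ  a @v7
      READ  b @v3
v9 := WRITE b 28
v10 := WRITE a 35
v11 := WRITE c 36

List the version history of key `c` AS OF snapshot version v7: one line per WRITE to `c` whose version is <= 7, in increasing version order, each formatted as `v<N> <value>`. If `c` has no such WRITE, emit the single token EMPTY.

Answer: v1 32

Derivation:
Scan writes for key=c with version <= 7:
  v1 WRITE c 32 -> keep
  v2 WRITE b 22 -> skip
  v3 WRITE a 32 -> skip
  v4 WRITE a 13 -> skip
  v5 WRITE b 8 -> skip
  v6 WRITE b 1 -> skip
  v7 WRITE a 30 -> skip
  v8 WRITE b 14 -> skip
  v9 WRITE b 28 -> skip
  v10 WRITE a 35 -> skip
  v11 WRITE c 36 -> drop (> snap)
Collected: [(1, 32)]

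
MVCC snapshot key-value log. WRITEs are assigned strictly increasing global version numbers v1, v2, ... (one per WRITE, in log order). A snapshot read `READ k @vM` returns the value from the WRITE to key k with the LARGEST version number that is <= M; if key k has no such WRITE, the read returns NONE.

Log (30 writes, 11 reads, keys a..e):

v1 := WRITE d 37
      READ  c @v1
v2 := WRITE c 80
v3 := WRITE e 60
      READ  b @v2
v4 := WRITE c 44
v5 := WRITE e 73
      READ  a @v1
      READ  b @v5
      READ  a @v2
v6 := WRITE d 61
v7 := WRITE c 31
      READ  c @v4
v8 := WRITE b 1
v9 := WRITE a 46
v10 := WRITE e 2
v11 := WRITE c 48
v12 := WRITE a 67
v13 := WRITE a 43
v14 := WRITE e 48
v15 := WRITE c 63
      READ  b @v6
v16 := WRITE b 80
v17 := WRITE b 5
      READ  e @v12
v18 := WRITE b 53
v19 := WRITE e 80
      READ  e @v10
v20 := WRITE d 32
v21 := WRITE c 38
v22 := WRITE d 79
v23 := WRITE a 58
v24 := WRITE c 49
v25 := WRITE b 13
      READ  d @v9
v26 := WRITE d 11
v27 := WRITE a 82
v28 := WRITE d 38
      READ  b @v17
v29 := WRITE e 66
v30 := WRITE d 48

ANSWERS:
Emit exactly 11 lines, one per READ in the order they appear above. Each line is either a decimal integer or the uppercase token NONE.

v1: WRITE d=37  (d history now [(1, 37)])
READ c @v1: history=[] -> no version <= 1 -> NONE
v2: WRITE c=80  (c history now [(2, 80)])
v3: WRITE e=60  (e history now [(3, 60)])
READ b @v2: history=[] -> no version <= 2 -> NONE
v4: WRITE c=44  (c history now [(2, 80), (4, 44)])
v5: WRITE e=73  (e history now [(3, 60), (5, 73)])
READ a @v1: history=[] -> no version <= 1 -> NONE
READ b @v5: history=[] -> no version <= 5 -> NONE
READ a @v2: history=[] -> no version <= 2 -> NONE
v6: WRITE d=61  (d history now [(1, 37), (6, 61)])
v7: WRITE c=31  (c history now [(2, 80), (4, 44), (7, 31)])
READ c @v4: history=[(2, 80), (4, 44), (7, 31)] -> pick v4 -> 44
v8: WRITE b=1  (b history now [(8, 1)])
v9: WRITE a=46  (a history now [(9, 46)])
v10: WRITE e=2  (e history now [(3, 60), (5, 73), (10, 2)])
v11: WRITE c=48  (c history now [(2, 80), (4, 44), (7, 31), (11, 48)])
v12: WRITE a=67  (a history now [(9, 46), (12, 67)])
v13: WRITE a=43  (a history now [(9, 46), (12, 67), (13, 43)])
v14: WRITE e=48  (e history now [(3, 60), (5, 73), (10, 2), (14, 48)])
v15: WRITE c=63  (c history now [(2, 80), (4, 44), (7, 31), (11, 48), (15, 63)])
READ b @v6: history=[(8, 1)] -> no version <= 6 -> NONE
v16: WRITE b=80  (b history now [(8, 1), (16, 80)])
v17: WRITE b=5  (b history now [(8, 1), (16, 80), (17, 5)])
READ e @v12: history=[(3, 60), (5, 73), (10, 2), (14, 48)] -> pick v10 -> 2
v18: WRITE b=53  (b history now [(8, 1), (16, 80), (17, 5), (18, 53)])
v19: WRITE e=80  (e history now [(3, 60), (5, 73), (10, 2), (14, 48), (19, 80)])
READ e @v10: history=[(3, 60), (5, 73), (10, 2), (14, 48), (19, 80)] -> pick v10 -> 2
v20: WRITE d=32  (d history now [(1, 37), (6, 61), (20, 32)])
v21: WRITE c=38  (c history now [(2, 80), (4, 44), (7, 31), (11, 48), (15, 63), (21, 38)])
v22: WRITE d=79  (d history now [(1, 37), (6, 61), (20, 32), (22, 79)])
v23: WRITE a=58  (a history now [(9, 46), (12, 67), (13, 43), (23, 58)])
v24: WRITE c=49  (c history now [(2, 80), (4, 44), (7, 31), (11, 48), (15, 63), (21, 38), (24, 49)])
v25: WRITE b=13  (b history now [(8, 1), (16, 80), (17, 5), (18, 53), (25, 13)])
READ d @v9: history=[(1, 37), (6, 61), (20, 32), (22, 79)] -> pick v6 -> 61
v26: WRITE d=11  (d history now [(1, 37), (6, 61), (20, 32), (22, 79), (26, 11)])
v27: WRITE a=82  (a history now [(9, 46), (12, 67), (13, 43), (23, 58), (27, 82)])
v28: WRITE d=38  (d history now [(1, 37), (6, 61), (20, 32), (22, 79), (26, 11), (28, 38)])
READ b @v17: history=[(8, 1), (16, 80), (17, 5), (18, 53), (25, 13)] -> pick v17 -> 5
v29: WRITE e=66  (e history now [(3, 60), (5, 73), (10, 2), (14, 48), (19, 80), (29, 66)])
v30: WRITE d=48  (d history now [(1, 37), (6, 61), (20, 32), (22, 79), (26, 11), (28, 38), (30, 48)])

Answer: NONE
NONE
NONE
NONE
NONE
44
NONE
2
2
61
5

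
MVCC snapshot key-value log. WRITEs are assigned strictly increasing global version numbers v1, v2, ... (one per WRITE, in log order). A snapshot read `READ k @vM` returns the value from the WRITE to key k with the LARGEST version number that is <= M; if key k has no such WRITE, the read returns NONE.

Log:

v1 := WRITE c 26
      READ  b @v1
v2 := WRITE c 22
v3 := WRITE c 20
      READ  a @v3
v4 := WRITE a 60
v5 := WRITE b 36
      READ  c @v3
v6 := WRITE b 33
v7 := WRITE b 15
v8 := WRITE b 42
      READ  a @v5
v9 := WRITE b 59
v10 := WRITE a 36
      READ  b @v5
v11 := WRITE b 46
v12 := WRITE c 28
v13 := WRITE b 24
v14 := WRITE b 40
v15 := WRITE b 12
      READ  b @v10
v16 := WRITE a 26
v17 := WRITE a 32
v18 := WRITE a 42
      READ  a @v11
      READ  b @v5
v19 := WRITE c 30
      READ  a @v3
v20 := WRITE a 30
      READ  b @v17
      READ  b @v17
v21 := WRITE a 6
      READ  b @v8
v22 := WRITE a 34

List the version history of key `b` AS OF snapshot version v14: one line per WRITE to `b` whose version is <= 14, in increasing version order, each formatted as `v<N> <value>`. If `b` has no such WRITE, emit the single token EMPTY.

Answer: v5 36
v6 33
v7 15
v8 42
v9 59
v11 46
v13 24
v14 40

Derivation:
Scan writes for key=b with version <= 14:
  v1 WRITE c 26 -> skip
  v2 WRITE c 22 -> skip
  v3 WRITE c 20 -> skip
  v4 WRITE a 60 -> skip
  v5 WRITE b 36 -> keep
  v6 WRITE b 33 -> keep
  v7 WRITE b 15 -> keep
  v8 WRITE b 42 -> keep
  v9 WRITE b 59 -> keep
  v10 WRITE a 36 -> skip
  v11 WRITE b 46 -> keep
  v12 WRITE c 28 -> skip
  v13 WRITE b 24 -> keep
  v14 WRITE b 40 -> keep
  v15 WRITE b 12 -> drop (> snap)
  v16 WRITE a 26 -> skip
  v17 WRITE a 32 -> skip
  v18 WRITE a 42 -> skip
  v19 WRITE c 30 -> skip
  v20 WRITE a 30 -> skip
  v21 WRITE a 6 -> skip
  v22 WRITE a 34 -> skip
Collected: [(5, 36), (6, 33), (7, 15), (8, 42), (9, 59), (11, 46), (13, 24), (14, 40)]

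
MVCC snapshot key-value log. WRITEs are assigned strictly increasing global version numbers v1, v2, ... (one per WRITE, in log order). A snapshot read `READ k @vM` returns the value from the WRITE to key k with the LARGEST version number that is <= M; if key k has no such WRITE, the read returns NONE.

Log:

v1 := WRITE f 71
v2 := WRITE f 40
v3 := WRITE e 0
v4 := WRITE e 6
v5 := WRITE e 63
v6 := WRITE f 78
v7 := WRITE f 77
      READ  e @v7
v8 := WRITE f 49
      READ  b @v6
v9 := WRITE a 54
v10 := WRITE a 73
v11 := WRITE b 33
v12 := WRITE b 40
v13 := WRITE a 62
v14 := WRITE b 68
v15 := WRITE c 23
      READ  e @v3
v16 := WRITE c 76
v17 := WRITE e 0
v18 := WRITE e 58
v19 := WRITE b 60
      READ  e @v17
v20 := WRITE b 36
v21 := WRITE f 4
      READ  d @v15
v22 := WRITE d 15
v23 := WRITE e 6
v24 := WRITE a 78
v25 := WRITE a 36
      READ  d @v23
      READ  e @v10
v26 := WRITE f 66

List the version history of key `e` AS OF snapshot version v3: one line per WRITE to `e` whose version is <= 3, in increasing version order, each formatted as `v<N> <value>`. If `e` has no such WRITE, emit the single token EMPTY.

Scan writes for key=e with version <= 3:
  v1 WRITE f 71 -> skip
  v2 WRITE f 40 -> skip
  v3 WRITE e 0 -> keep
  v4 WRITE e 6 -> drop (> snap)
  v5 WRITE e 63 -> drop (> snap)
  v6 WRITE f 78 -> skip
  v7 WRITE f 77 -> skip
  v8 WRITE f 49 -> skip
  v9 WRITE a 54 -> skip
  v10 WRITE a 73 -> skip
  v11 WRITE b 33 -> skip
  v12 WRITE b 40 -> skip
  v13 WRITE a 62 -> skip
  v14 WRITE b 68 -> skip
  v15 WRITE c 23 -> skip
  v16 WRITE c 76 -> skip
  v17 WRITE e 0 -> drop (> snap)
  v18 WRITE e 58 -> drop (> snap)
  v19 WRITE b 60 -> skip
  v20 WRITE b 36 -> skip
  v21 WRITE f 4 -> skip
  v22 WRITE d 15 -> skip
  v23 WRITE e 6 -> drop (> snap)
  v24 WRITE a 78 -> skip
  v25 WRITE a 36 -> skip
  v26 WRITE f 66 -> skip
Collected: [(3, 0)]

Answer: v3 0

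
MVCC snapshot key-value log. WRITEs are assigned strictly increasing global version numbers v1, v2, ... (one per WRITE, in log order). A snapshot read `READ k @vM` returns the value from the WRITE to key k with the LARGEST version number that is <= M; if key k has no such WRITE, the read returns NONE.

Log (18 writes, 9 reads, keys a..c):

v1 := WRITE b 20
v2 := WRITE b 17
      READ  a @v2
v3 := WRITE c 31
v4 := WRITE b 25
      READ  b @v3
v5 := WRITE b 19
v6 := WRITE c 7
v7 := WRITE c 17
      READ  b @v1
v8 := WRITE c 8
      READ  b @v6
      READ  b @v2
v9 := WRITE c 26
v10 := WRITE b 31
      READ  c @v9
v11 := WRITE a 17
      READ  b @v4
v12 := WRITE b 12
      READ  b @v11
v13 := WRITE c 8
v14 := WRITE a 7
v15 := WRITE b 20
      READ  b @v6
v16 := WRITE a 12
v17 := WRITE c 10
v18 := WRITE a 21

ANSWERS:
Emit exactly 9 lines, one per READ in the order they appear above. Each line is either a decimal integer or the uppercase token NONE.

Answer: NONE
17
20
19
17
26
25
31
19

Derivation:
v1: WRITE b=20  (b history now [(1, 20)])
v2: WRITE b=17  (b history now [(1, 20), (2, 17)])
READ a @v2: history=[] -> no version <= 2 -> NONE
v3: WRITE c=31  (c history now [(3, 31)])
v4: WRITE b=25  (b history now [(1, 20), (2, 17), (4, 25)])
READ b @v3: history=[(1, 20), (2, 17), (4, 25)] -> pick v2 -> 17
v5: WRITE b=19  (b history now [(1, 20), (2, 17), (4, 25), (5, 19)])
v6: WRITE c=7  (c history now [(3, 31), (6, 7)])
v7: WRITE c=17  (c history now [(3, 31), (6, 7), (7, 17)])
READ b @v1: history=[(1, 20), (2, 17), (4, 25), (5, 19)] -> pick v1 -> 20
v8: WRITE c=8  (c history now [(3, 31), (6, 7), (7, 17), (8, 8)])
READ b @v6: history=[(1, 20), (2, 17), (4, 25), (5, 19)] -> pick v5 -> 19
READ b @v2: history=[(1, 20), (2, 17), (4, 25), (5, 19)] -> pick v2 -> 17
v9: WRITE c=26  (c history now [(3, 31), (6, 7), (7, 17), (8, 8), (9, 26)])
v10: WRITE b=31  (b history now [(1, 20), (2, 17), (4, 25), (5, 19), (10, 31)])
READ c @v9: history=[(3, 31), (6, 7), (7, 17), (8, 8), (9, 26)] -> pick v9 -> 26
v11: WRITE a=17  (a history now [(11, 17)])
READ b @v4: history=[(1, 20), (2, 17), (4, 25), (5, 19), (10, 31)] -> pick v4 -> 25
v12: WRITE b=12  (b history now [(1, 20), (2, 17), (4, 25), (5, 19), (10, 31), (12, 12)])
READ b @v11: history=[(1, 20), (2, 17), (4, 25), (5, 19), (10, 31), (12, 12)] -> pick v10 -> 31
v13: WRITE c=8  (c history now [(3, 31), (6, 7), (7, 17), (8, 8), (9, 26), (13, 8)])
v14: WRITE a=7  (a history now [(11, 17), (14, 7)])
v15: WRITE b=20  (b history now [(1, 20), (2, 17), (4, 25), (5, 19), (10, 31), (12, 12), (15, 20)])
READ b @v6: history=[(1, 20), (2, 17), (4, 25), (5, 19), (10, 31), (12, 12), (15, 20)] -> pick v5 -> 19
v16: WRITE a=12  (a history now [(11, 17), (14, 7), (16, 12)])
v17: WRITE c=10  (c history now [(3, 31), (6, 7), (7, 17), (8, 8), (9, 26), (13, 8), (17, 10)])
v18: WRITE a=21  (a history now [(11, 17), (14, 7), (16, 12), (18, 21)])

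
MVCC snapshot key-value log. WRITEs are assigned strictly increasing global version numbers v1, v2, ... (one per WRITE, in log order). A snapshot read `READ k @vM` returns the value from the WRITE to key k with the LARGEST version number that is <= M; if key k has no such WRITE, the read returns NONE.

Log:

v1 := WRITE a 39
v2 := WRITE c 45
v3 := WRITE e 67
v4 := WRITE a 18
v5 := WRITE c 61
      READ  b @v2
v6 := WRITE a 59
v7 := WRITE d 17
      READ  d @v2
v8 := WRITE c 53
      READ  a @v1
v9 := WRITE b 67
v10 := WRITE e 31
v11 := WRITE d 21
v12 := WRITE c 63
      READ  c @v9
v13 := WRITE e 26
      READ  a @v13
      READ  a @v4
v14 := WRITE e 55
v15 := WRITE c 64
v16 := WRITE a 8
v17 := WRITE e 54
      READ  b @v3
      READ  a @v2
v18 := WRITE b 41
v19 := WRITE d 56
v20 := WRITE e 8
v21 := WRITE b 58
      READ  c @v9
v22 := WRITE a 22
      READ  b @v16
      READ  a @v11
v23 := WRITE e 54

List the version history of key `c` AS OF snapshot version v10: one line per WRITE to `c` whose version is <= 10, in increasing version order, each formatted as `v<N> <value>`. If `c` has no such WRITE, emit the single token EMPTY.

Answer: v2 45
v5 61
v8 53

Derivation:
Scan writes for key=c with version <= 10:
  v1 WRITE a 39 -> skip
  v2 WRITE c 45 -> keep
  v3 WRITE e 67 -> skip
  v4 WRITE a 18 -> skip
  v5 WRITE c 61 -> keep
  v6 WRITE a 59 -> skip
  v7 WRITE d 17 -> skip
  v8 WRITE c 53 -> keep
  v9 WRITE b 67 -> skip
  v10 WRITE e 31 -> skip
  v11 WRITE d 21 -> skip
  v12 WRITE c 63 -> drop (> snap)
  v13 WRITE e 26 -> skip
  v14 WRITE e 55 -> skip
  v15 WRITE c 64 -> drop (> snap)
  v16 WRITE a 8 -> skip
  v17 WRITE e 54 -> skip
  v18 WRITE b 41 -> skip
  v19 WRITE d 56 -> skip
  v20 WRITE e 8 -> skip
  v21 WRITE b 58 -> skip
  v22 WRITE a 22 -> skip
  v23 WRITE e 54 -> skip
Collected: [(2, 45), (5, 61), (8, 53)]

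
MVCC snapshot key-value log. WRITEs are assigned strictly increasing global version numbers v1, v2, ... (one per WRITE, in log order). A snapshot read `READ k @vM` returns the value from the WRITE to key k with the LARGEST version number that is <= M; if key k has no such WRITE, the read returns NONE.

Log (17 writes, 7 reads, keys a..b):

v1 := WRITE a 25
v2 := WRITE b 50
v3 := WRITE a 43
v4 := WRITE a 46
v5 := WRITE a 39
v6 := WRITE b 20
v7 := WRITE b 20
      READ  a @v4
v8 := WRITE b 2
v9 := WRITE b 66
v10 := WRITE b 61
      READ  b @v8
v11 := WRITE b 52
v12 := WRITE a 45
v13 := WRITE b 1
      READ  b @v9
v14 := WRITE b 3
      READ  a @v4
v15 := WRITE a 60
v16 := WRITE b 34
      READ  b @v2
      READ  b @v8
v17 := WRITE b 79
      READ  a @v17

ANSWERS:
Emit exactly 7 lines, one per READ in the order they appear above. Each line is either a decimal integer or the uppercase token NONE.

Answer: 46
2
66
46
50
2
60

Derivation:
v1: WRITE a=25  (a history now [(1, 25)])
v2: WRITE b=50  (b history now [(2, 50)])
v3: WRITE a=43  (a history now [(1, 25), (3, 43)])
v4: WRITE a=46  (a history now [(1, 25), (3, 43), (4, 46)])
v5: WRITE a=39  (a history now [(1, 25), (3, 43), (4, 46), (5, 39)])
v6: WRITE b=20  (b history now [(2, 50), (6, 20)])
v7: WRITE b=20  (b history now [(2, 50), (6, 20), (7, 20)])
READ a @v4: history=[(1, 25), (3, 43), (4, 46), (5, 39)] -> pick v4 -> 46
v8: WRITE b=2  (b history now [(2, 50), (6, 20), (7, 20), (8, 2)])
v9: WRITE b=66  (b history now [(2, 50), (6, 20), (7, 20), (8, 2), (9, 66)])
v10: WRITE b=61  (b history now [(2, 50), (6, 20), (7, 20), (8, 2), (9, 66), (10, 61)])
READ b @v8: history=[(2, 50), (6, 20), (7, 20), (8, 2), (9, 66), (10, 61)] -> pick v8 -> 2
v11: WRITE b=52  (b history now [(2, 50), (6, 20), (7, 20), (8, 2), (9, 66), (10, 61), (11, 52)])
v12: WRITE a=45  (a history now [(1, 25), (3, 43), (4, 46), (5, 39), (12, 45)])
v13: WRITE b=1  (b history now [(2, 50), (6, 20), (7, 20), (8, 2), (9, 66), (10, 61), (11, 52), (13, 1)])
READ b @v9: history=[(2, 50), (6, 20), (7, 20), (8, 2), (9, 66), (10, 61), (11, 52), (13, 1)] -> pick v9 -> 66
v14: WRITE b=3  (b history now [(2, 50), (6, 20), (7, 20), (8, 2), (9, 66), (10, 61), (11, 52), (13, 1), (14, 3)])
READ a @v4: history=[(1, 25), (3, 43), (4, 46), (5, 39), (12, 45)] -> pick v4 -> 46
v15: WRITE a=60  (a history now [(1, 25), (3, 43), (4, 46), (5, 39), (12, 45), (15, 60)])
v16: WRITE b=34  (b history now [(2, 50), (6, 20), (7, 20), (8, 2), (9, 66), (10, 61), (11, 52), (13, 1), (14, 3), (16, 34)])
READ b @v2: history=[(2, 50), (6, 20), (7, 20), (8, 2), (9, 66), (10, 61), (11, 52), (13, 1), (14, 3), (16, 34)] -> pick v2 -> 50
READ b @v8: history=[(2, 50), (6, 20), (7, 20), (8, 2), (9, 66), (10, 61), (11, 52), (13, 1), (14, 3), (16, 34)] -> pick v8 -> 2
v17: WRITE b=79  (b history now [(2, 50), (6, 20), (7, 20), (8, 2), (9, 66), (10, 61), (11, 52), (13, 1), (14, 3), (16, 34), (17, 79)])
READ a @v17: history=[(1, 25), (3, 43), (4, 46), (5, 39), (12, 45), (15, 60)] -> pick v15 -> 60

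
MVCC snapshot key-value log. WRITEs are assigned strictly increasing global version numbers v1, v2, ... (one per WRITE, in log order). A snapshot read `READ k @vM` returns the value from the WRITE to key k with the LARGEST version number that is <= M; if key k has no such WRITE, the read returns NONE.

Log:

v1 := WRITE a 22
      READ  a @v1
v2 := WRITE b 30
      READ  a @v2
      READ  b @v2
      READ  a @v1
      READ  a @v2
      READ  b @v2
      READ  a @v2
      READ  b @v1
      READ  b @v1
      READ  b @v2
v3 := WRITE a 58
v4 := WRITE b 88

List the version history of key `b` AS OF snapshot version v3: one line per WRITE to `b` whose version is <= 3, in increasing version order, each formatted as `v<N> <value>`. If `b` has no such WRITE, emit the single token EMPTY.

Scan writes for key=b with version <= 3:
  v1 WRITE a 22 -> skip
  v2 WRITE b 30 -> keep
  v3 WRITE a 58 -> skip
  v4 WRITE b 88 -> drop (> snap)
Collected: [(2, 30)]

Answer: v2 30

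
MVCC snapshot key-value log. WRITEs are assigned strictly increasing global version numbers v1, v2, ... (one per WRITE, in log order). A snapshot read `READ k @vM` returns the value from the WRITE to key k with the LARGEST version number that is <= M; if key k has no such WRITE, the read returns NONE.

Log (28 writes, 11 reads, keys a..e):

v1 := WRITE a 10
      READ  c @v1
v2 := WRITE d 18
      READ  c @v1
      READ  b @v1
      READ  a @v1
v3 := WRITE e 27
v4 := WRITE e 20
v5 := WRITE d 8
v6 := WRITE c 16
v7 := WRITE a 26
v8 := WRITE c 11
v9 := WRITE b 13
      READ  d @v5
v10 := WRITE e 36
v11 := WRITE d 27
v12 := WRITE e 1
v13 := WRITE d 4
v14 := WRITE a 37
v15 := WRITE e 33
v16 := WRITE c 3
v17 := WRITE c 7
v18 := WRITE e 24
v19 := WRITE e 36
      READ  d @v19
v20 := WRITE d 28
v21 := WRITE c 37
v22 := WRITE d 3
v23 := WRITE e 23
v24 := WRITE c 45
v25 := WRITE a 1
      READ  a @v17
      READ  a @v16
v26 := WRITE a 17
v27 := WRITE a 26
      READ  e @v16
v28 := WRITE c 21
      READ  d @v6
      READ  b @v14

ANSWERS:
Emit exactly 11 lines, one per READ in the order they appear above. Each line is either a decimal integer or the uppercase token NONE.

v1: WRITE a=10  (a history now [(1, 10)])
READ c @v1: history=[] -> no version <= 1 -> NONE
v2: WRITE d=18  (d history now [(2, 18)])
READ c @v1: history=[] -> no version <= 1 -> NONE
READ b @v1: history=[] -> no version <= 1 -> NONE
READ a @v1: history=[(1, 10)] -> pick v1 -> 10
v3: WRITE e=27  (e history now [(3, 27)])
v4: WRITE e=20  (e history now [(3, 27), (4, 20)])
v5: WRITE d=8  (d history now [(2, 18), (5, 8)])
v6: WRITE c=16  (c history now [(6, 16)])
v7: WRITE a=26  (a history now [(1, 10), (7, 26)])
v8: WRITE c=11  (c history now [(6, 16), (8, 11)])
v9: WRITE b=13  (b history now [(9, 13)])
READ d @v5: history=[(2, 18), (5, 8)] -> pick v5 -> 8
v10: WRITE e=36  (e history now [(3, 27), (4, 20), (10, 36)])
v11: WRITE d=27  (d history now [(2, 18), (5, 8), (11, 27)])
v12: WRITE e=1  (e history now [(3, 27), (4, 20), (10, 36), (12, 1)])
v13: WRITE d=4  (d history now [(2, 18), (5, 8), (11, 27), (13, 4)])
v14: WRITE a=37  (a history now [(1, 10), (7, 26), (14, 37)])
v15: WRITE e=33  (e history now [(3, 27), (4, 20), (10, 36), (12, 1), (15, 33)])
v16: WRITE c=3  (c history now [(6, 16), (8, 11), (16, 3)])
v17: WRITE c=7  (c history now [(6, 16), (8, 11), (16, 3), (17, 7)])
v18: WRITE e=24  (e history now [(3, 27), (4, 20), (10, 36), (12, 1), (15, 33), (18, 24)])
v19: WRITE e=36  (e history now [(3, 27), (4, 20), (10, 36), (12, 1), (15, 33), (18, 24), (19, 36)])
READ d @v19: history=[(2, 18), (5, 8), (11, 27), (13, 4)] -> pick v13 -> 4
v20: WRITE d=28  (d history now [(2, 18), (5, 8), (11, 27), (13, 4), (20, 28)])
v21: WRITE c=37  (c history now [(6, 16), (8, 11), (16, 3), (17, 7), (21, 37)])
v22: WRITE d=3  (d history now [(2, 18), (5, 8), (11, 27), (13, 4), (20, 28), (22, 3)])
v23: WRITE e=23  (e history now [(3, 27), (4, 20), (10, 36), (12, 1), (15, 33), (18, 24), (19, 36), (23, 23)])
v24: WRITE c=45  (c history now [(6, 16), (8, 11), (16, 3), (17, 7), (21, 37), (24, 45)])
v25: WRITE a=1  (a history now [(1, 10), (7, 26), (14, 37), (25, 1)])
READ a @v17: history=[(1, 10), (7, 26), (14, 37), (25, 1)] -> pick v14 -> 37
READ a @v16: history=[(1, 10), (7, 26), (14, 37), (25, 1)] -> pick v14 -> 37
v26: WRITE a=17  (a history now [(1, 10), (7, 26), (14, 37), (25, 1), (26, 17)])
v27: WRITE a=26  (a history now [(1, 10), (7, 26), (14, 37), (25, 1), (26, 17), (27, 26)])
READ e @v16: history=[(3, 27), (4, 20), (10, 36), (12, 1), (15, 33), (18, 24), (19, 36), (23, 23)] -> pick v15 -> 33
v28: WRITE c=21  (c history now [(6, 16), (8, 11), (16, 3), (17, 7), (21, 37), (24, 45), (28, 21)])
READ d @v6: history=[(2, 18), (5, 8), (11, 27), (13, 4), (20, 28), (22, 3)] -> pick v5 -> 8
READ b @v14: history=[(9, 13)] -> pick v9 -> 13

Answer: NONE
NONE
NONE
10
8
4
37
37
33
8
13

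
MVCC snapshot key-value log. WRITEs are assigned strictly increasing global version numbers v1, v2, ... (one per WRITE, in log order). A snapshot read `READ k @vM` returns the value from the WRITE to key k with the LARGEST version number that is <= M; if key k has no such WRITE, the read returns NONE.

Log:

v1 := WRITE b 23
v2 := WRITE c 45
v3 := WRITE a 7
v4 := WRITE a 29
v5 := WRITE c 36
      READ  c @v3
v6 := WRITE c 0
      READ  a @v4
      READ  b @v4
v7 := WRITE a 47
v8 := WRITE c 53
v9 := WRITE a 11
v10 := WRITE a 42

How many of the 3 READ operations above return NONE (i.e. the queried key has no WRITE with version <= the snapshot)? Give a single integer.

Answer: 0

Derivation:
v1: WRITE b=23  (b history now [(1, 23)])
v2: WRITE c=45  (c history now [(2, 45)])
v3: WRITE a=7  (a history now [(3, 7)])
v4: WRITE a=29  (a history now [(3, 7), (4, 29)])
v5: WRITE c=36  (c history now [(2, 45), (5, 36)])
READ c @v3: history=[(2, 45), (5, 36)] -> pick v2 -> 45
v6: WRITE c=0  (c history now [(2, 45), (5, 36), (6, 0)])
READ a @v4: history=[(3, 7), (4, 29)] -> pick v4 -> 29
READ b @v4: history=[(1, 23)] -> pick v1 -> 23
v7: WRITE a=47  (a history now [(3, 7), (4, 29), (7, 47)])
v8: WRITE c=53  (c history now [(2, 45), (5, 36), (6, 0), (8, 53)])
v9: WRITE a=11  (a history now [(3, 7), (4, 29), (7, 47), (9, 11)])
v10: WRITE a=42  (a history now [(3, 7), (4, 29), (7, 47), (9, 11), (10, 42)])
Read results in order: ['45', '29', '23']
NONE count = 0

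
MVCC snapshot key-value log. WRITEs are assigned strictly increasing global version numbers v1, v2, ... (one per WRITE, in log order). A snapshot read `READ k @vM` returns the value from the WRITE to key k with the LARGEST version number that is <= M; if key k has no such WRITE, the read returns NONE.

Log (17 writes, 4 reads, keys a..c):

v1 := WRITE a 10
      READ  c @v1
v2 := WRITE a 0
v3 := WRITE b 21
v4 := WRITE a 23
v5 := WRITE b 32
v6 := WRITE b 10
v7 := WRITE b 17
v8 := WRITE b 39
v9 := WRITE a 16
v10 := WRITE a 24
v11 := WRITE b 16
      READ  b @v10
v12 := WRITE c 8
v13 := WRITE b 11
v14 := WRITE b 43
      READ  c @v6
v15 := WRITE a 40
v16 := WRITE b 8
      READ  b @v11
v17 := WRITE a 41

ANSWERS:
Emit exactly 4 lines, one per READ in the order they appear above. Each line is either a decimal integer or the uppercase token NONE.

Answer: NONE
39
NONE
16

Derivation:
v1: WRITE a=10  (a history now [(1, 10)])
READ c @v1: history=[] -> no version <= 1 -> NONE
v2: WRITE a=0  (a history now [(1, 10), (2, 0)])
v3: WRITE b=21  (b history now [(3, 21)])
v4: WRITE a=23  (a history now [(1, 10), (2, 0), (4, 23)])
v5: WRITE b=32  (b history now [(3, 21), (5, 32)])
v6: WRITE b=10  (b history now [(3, 21), (5, 32), (6, 10)])
v7: WRITE b=17  (b history now [(3, 21), (5, 32), (6, 10), (7, 17)])
v8: WRITE b=39  (b history now [(3, 21), (5, 32), (6, 10), (7, 17), (8, 39)])
v9: WRITE a=16  (a history now [(1, 10), (2, 0), (4, 23), (9, 16)])
v10: WRITE a=24  (a history now [(1, 10), (2, 0), (4, 23), (9, 16), (10, 24)])
v11: WRITE b=16  (b history now [(3, 21), (5, 32), (6, 10), (7, 17), (8, 39), (11, 16)])
READ b @v10: history=[(3, 21), (5, 32), (6, 10), (7, 17), (8, 39), (11, 16)] -> pick v8 -> 39
v12: WRITE c=8  (c history now [(12, 8)])
v13: WRITE b=11  (b history now [(3, 21), (5, 32), (6, 10), (7, 17), (8, 39), (11, 16), (13, 11)])
v14: WRITE b=43  (b history now [(3, 21), (5, 32), (6, 10), (7, 17), (8, 39), (11, 16), (13, 11), (14, 43)])
READ c @v6: history=[(12, 8)] -> no version <= 6 -> NONE
v15: WRITE a=40  (a history now [(1, 10), (2, 0), (4, 23), (9, 16), (10, 24), (15, 40)])
v16: WRITE b=8  (b history now [(3, 21), (5, 32), (6, 10), (7, 17), (8, 39), (11, 16), (13, 11), (14, 43), (16, 8)])
READ b @v11: history=[(3, 21), (5, 32), (6, 10), (7, 17), (8, 39), (11, 16), (13, 11), (14, 43), (16, 8)] -> pick v11 -> 16
v17: WRITE a=41  (a history now [(1, 10), (2, 0), (4, 23), (9, 16), (10, 24), (15, 40), (17, 41)])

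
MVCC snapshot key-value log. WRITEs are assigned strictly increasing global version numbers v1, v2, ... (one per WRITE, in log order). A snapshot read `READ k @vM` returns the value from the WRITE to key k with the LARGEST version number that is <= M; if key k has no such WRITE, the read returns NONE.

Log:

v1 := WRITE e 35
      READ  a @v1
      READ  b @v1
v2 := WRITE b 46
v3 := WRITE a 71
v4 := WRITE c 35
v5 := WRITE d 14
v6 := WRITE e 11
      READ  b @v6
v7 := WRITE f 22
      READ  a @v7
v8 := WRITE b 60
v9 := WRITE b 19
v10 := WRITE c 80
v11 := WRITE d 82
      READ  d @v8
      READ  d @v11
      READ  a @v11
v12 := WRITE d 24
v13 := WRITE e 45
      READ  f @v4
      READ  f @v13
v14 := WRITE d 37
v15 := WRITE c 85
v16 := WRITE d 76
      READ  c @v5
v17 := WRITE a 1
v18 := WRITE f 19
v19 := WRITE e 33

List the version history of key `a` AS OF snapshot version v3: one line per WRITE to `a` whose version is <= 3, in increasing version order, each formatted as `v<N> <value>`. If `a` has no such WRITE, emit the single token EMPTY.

Answer: v3 71

Derivation:
Scan writes for key=a with version <= 3:
  v1 WRITE e 35 -> skip
  v2 WRITE b 46 -> skip
  v3 WRITE a 71 -> keep
  v4 WRITE c 35 -> skip
  v5 WRITE d 14 -> skip
  v6 WRITE e 11 -> skip
  v7 WRITE f 22 -> skip
  v8 WRITE b 60 -> skip
  v9 WRITE b 19 -> skip
  v10 WRITE c 80 -> skip
  v11 WRITE d 82 -> skip
  v12 WRITE d 24 -> skip
  v13 WRITE e 45 -> skip
  v14 WRITE d 37 -> skip
  v15 WRITE c 85 -> skip
  v16 WRITE d 76 -> skip
  v17 WRITE a 1 -> drop (> snap)
  v18 WRITE f 19 -> skip
  v19 WRITE e 33 -> skip
Collected: [(3, 71)]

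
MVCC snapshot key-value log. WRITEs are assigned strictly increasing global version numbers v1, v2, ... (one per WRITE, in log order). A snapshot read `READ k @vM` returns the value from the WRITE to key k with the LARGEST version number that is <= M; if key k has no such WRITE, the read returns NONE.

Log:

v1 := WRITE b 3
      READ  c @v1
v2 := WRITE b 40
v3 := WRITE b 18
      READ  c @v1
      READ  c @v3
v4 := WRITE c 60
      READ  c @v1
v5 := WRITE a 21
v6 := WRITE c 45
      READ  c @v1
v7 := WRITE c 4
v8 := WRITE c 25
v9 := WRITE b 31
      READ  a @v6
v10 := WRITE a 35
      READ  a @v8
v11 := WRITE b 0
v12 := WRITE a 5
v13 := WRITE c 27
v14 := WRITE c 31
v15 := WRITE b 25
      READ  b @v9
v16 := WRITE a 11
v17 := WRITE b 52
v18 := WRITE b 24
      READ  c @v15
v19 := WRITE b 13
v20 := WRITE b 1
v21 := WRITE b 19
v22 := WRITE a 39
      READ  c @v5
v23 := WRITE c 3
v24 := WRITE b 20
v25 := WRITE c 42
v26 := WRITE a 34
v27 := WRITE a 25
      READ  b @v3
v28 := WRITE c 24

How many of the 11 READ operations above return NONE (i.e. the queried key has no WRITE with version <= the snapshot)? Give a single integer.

Answer: 5

Derivation:
v1: WRITE b=3  (b history now [(1, 3)])
READ c @v1: history=[] -> no version <= 1 -> NONE
v2: WRITE b=40  (b history now [(1, 3), (2, 40)])
v3: WRITE b=18  (b history now [(1, 3), (2, 40), (3, 18)])
READ c @v1: history=[] -> no version <= 1 -> NONE
READ c @v3: history=[] -> no version <= 3 -> NONE
v4: WRITE c=60  (c history now [(4, 60)])
READ c @v1: history=[(4, 60)] -> no version <= 1 -> NONE
v5: WRITE a=21  (a history now [(5, 21)])
v6: WRITE c=45  (c history now [(4, 60), (6, 45)])
READ c @v1: history=[(4, 60), (6, 45)] -> no version <= 1 -> NONE
v7: WRITE c=4  (c history now [(4, 60), (6, 45), (7, 4)])
v8: WRITE c=25  (c history now [(4, 60), (6, 45), (7, 4), (8, 25)])
v9: WRITE b=31  (b history now [(1, 3), (2, 40), (3, 18), (9, 31)])
READ a @v6: history=[(5, 21)] -> pick v5 -> 21
v10: WRITE a=35  (a history now [(5, 21), (10, 35)])
READ a @v8: history=[(5, 21), (10, 35)] -> pick v5 -> 21
v11: WRITE b=0  (b history now [(1, 3), (2, 40), (3, 18), (9, 31), (11, 0)])
v12: WRITE a=5  (a history now [(5, 21), (10, 35), (12, 5)])
v13: WRITE c=27  (c history now [(4, 60), (6, 45), (7, 4), (8, 25), (13, 27)])
v14: WRITE c=31  (c history now [(4, 60), (6, 45), (7, 4), (8, 25), (13, 27), (14, 31)])
v15: WRITE b=25  (b history now [(1, 3), (2, 40), (3, 18), (9, 31), (11, 0), (15, 25)])
READ b @v9: history=[(1, 3), (2, 40), (3, 18), (9, 31), (11, 0), (15, 25)] -> pick v9 -> 31
v16: WRITE a=11  (a history now [(5, 21), (10, 35), (12, 5), (16, 11)])
v17: WRITE b=52  (b history now [(1, 3), (2, 40), (3, 18), (9, 31), (11, 0), (15, 25), (17, 52)])
v18: WRITE b=24  (b history now [(1, 3), (2, 40), (3, 18), (9, 31), (11, 0), (15, 25), (17, 52), (18, 24)])
READ c @v15: history=[(4, 60), (6, 45), (7, 4), (8, 25), (13, 27), (14, 31)] -> pick v14 -> 31
v19: WRITE b=13  (b history now [(1, 3), (2, 40), (3, 18), (9, 31), (11, 0), (15, 25), (17, 52), (18, 24), (19, 13)])
v20: WRITE b=1  (b history now [(1, 3), (2, 40), (3, 18), (9, 31), (11, 0), (15, 25), (17, 52), (18, 24), (19, 13), (20, 1)])
v21: WRITE b=19  (b history now [(1, 3), (2, 40), (3, 18), (9, 31), (11, 0), (15, 25), (17, 52), (18, 24), (19, 13), (20, 1), (21, 19)])
v22: WRITE a=39  (a history now [(5, 21), (10, 35), (12, 5), (16, 11), (22, 39)])
READ c @v5: history=[(4, 60), (6, 45), (7, 4), (8, 25), (13, 27), (14, 31)] -> pick v4 -> 60
v23: WRITE c=3  (c history now [(4, 60), (6, 45), (7, 4), (8, 25), (13, 27), (14, 31), (23, 3)])
v24: WRITE b=20  (b history now [(1, 3), (2, 40), (3, 18), (9, 31), (11, 0), (15, 25), (17, 52), (18, 24), (19, 13), (20, 1), (21, 19), (24, 20)])
v25: WRITE c=42  (c history now [(4, 60), (6, 45), (7, 4), (8, 25), (13, 27), (14, 31), (23, 3), (25, 42)])
v26: WRITE a=34  (a history now [(5, 21), (10, 35), (12, 5), (16, 11), (22, 39), (26, 34)])
v27: WRITE a=25  (a history now [(5, 21), (10, 35), (12, 5), (16, 11), (22, 39), (26, 34), (27, 25)])
READ b @v3: history=[(1, 3), (2, 40), (3, 18), (9, 31), (11, 0), (15, 25), (17, 52), (18, 24), (19, 13), (20, 1), (21, 19), (24, 20)] -> pick v3 -> 18
v28: WRITE c=24  (c history now [(4, 60), (6, 45), (7, 4), (8, 25), (13, 27), (14, 31), (23, 3), (25, 42), (28, 24)])
Read results in order: ['NONE', 'NONE', 'NONE', 'NONE', 'NONE', '21', '21', '31', '31', '60', '18']
NONE count = 5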